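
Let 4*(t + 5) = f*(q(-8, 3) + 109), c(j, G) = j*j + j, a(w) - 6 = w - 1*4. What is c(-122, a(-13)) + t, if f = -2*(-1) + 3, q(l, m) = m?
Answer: 14897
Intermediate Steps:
a(w) = 2 + w (a(w) = 6 + (w - 1*4) = 6 + (w - 4) = 6 + (-4 + w) = 2 + w)
c(j, G) = j + j² (c(j, G) = j² + j = j + j²)
f = 5 (f = 2 + 3 = 5)
t = 135 (t = -5 + (5*(3 + 109))/4 = -5 + (5*112)/4 = -5 + (¼)*560 = -5 + 140 = 135)
c(-122, a(-13)) + t = -122*(1 - 122) + 135 = -122*(-121) + 135 = 14762 + 135 = 14897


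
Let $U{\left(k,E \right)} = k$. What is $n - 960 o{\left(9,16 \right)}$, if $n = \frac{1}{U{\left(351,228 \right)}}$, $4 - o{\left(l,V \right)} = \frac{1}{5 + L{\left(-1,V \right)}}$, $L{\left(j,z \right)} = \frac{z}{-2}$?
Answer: $- \frac{1460159}{351} \approx -4160.0$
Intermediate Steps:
$L{\left(j,z \right)} = - \frac{z}{2}$ ($L{\left(j,z \right)} = z \left(- \frac{1}{2}\right) = - \frac{z}{2}$)
$o{\left(l,V \right)} = 4 - \frac{1}{5 - \frac{V}{2}}$
$n = \frac{1}{351} \approx 0.002849$
$n - 960 o{\left(9,16 \right)} = \frac{1}{351} - 960 \frac{2 \left(-19 + 2 \cdot 16\right)}{-10 + 16} = \frac{1}{351} - 960 \frac{2 \left(-19 + 32\right)}{6} = \frac{1}{351} - 960 \cdot 2 \cdot \frac{1}{6} \cdot 13 = \frac{1}{351} - 960 \cdot \frac{13}{3} = \frac{1}{351} - 4160 = - \frac{1460159}{351}$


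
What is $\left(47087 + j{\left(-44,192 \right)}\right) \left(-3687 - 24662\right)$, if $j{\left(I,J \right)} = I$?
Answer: $-1333622007$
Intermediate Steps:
$\left(47087 + j{\left(-44,192 \right)}\right) \left(-3687 - 24662\right) = \left(47087 - 44\right) \left(-3687 - 24662\right) = 47043 \left(-28349\right) = -1333622007$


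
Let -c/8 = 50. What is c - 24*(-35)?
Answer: 440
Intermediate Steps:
c = -400 (c = -8*50 = -400)
c - 24*(-35) = -400 - 24*(-35) = -400 + 840 = 440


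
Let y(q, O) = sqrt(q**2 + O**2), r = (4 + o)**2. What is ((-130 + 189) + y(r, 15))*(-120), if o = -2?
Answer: -7080 - 120*sqrt(241) ≈ -8942.9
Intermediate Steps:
r = 4 (r = (4 - 2)**2 = 2**2 = 4)
y(q, O) = sqrt(O**2 + q**2)
((-130 + 189) + y(r, 15))*(-120) = ((-130 + 189) + sqrt(15**2 + 4**2))*(-120) = (59 + sqrt(225 + 16))*(-120) = (59 + sqrt(241))*(-120) = -7080 - 120*sqrt(241)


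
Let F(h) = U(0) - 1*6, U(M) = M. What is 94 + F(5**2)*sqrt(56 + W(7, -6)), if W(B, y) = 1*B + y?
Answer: 94 - 6*sqrt(57) ≈ 48.701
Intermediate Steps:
W(B, y) = B + y
F(h) = -6 (F(h) = 0 - 1*6 = 0 - 6 = -6)
94 + F(5**2)*sqrt(56 + W(7, -6)) = 94 - 6*sqrt(56 + (7 - 6)) = 94 - 6*sqrt(56 + 1) = 94 - 6*sqrt(57)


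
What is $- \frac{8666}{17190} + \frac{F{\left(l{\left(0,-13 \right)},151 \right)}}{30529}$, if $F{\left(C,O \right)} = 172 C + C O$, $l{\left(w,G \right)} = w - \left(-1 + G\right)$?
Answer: $- \frac{93415567}{262396755} \approx -0.35601$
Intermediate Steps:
$l{\left(w,G \right)} = 1 + w - G$
$- \frac{8666}{17190} + \frac{F{\left(l{\left(0,-13 \right)},151 \right)}}{30529} = - \frac{8666}{17190} + \frac{\left(1 + 0 - -13\right) \left(172 + 151\right)}{30529} = \left(-8666\right) \frac{1}{17190} + \left(1 + 0 + 13\right) 323 \cdot \frac{1}{30529} = - \frac{4333}{8595} + 14 \cdot 323 \cdot \frac{1}{30529} = - \frac{4333}{8595} + 4522 \cdot \frac{1}{30529} = - \frac{4333}{8595} + \frac{4522}{30529} = - \frac{93415567}{262396755}$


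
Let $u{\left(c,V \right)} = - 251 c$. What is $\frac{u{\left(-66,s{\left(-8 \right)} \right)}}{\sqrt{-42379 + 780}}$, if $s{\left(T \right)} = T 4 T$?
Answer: $- \frac{16566 i \sqrt{41599}}{41599} \approx - 81.222 i$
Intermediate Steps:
$s{\left(T \right)} = 4 T^{2}$ ($s{\left(T \right)} = 4 T T = 4 T^{2}$)
$\frac{u{\left(-66,s{\left(-8 \right)} \right)}}{\sqrt{-42379 + 780}} = \frac{\left(-251\right) \left(-66\right)}{\sqrt{-42379 + 780}} = \frac{16566}{\sqrt{-41599}} = \frac{16566}{i \sqrt{41599}} = 16566 \left(- \frac{i \sqrt{41599}}{41599}\right) = - \frac{16566 i \sqrt{41599}}{41599}$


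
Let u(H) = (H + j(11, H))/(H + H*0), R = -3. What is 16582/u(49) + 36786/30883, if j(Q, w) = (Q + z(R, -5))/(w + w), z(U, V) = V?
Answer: 614822554925/37121366 ≈ 16563.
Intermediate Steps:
j(Q, w) = (-5 + Q)/(2*w) (j(Q, w) = (Q - 5)/(w + w) = (-5 + Q)/((2*w)) = (-5 + Q)*(1/(2*w)) = (-5 + Q)/(2*w))
u(H) = (H + 3/H)/H (u(H) = (H + (-5 + 11)/(2*H))/(H + H*0) = (H + (½)*6/H)/(H + 0) = (H + 3/H)/H)
16582/u(49) + 36786/30883 = 16582/(1 + 3/49²) + 36786/30883 = 16582/(1 + 3*(1/2401)) + 36786*(1/30883) = 16582/(1 + 3/2401) + 36786/30883 = 16582/(2404/2401) + 36786/30883 = 16582*(2401/2404) + 36786/30883 = 19906691/1202 + 36786/30883 = 614822554925/37121366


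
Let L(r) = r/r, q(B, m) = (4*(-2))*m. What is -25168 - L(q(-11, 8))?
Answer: -25169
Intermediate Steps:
q(B, m) = -8*m
L(r) = 1
-25168 - L(q(-11, 8)) = -25168 - 1*1 = -25168 - 1 = -25169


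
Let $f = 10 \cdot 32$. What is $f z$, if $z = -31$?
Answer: $-9920$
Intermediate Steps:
$f = 320$
$f z = 320 \left(-31\right) = -9920$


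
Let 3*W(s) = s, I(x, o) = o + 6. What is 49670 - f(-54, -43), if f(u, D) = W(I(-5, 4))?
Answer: 149000/3 ≈ 49667.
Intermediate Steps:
I(x, o) = 6 + o
W(s) = s/3
f(u, D) = 10/3 (f(u, D) = (6 + 4)/3 = (1/3)*10 = 10/3)
49670 - f(-54, -43) = 49670 - 1*10/3 = 49670 - 10/3 = 149000/3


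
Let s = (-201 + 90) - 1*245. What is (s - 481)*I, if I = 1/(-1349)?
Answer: 837/1349 ≈ 0.62046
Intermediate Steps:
s = -356 (s = -111 - 245 = -356)
I = -1/1349 ≈ -0.00074129
(s - 481)*I = (-356 - 481)*(-1/1349) = -837*(-1/1349) = 837/1349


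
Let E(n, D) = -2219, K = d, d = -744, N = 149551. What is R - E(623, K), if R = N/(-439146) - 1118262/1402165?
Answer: 1365659904806543/615755151090 ≈ 2217.9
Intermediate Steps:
K = -744
R = -700775462167/615755151090 (R = 149551/(-439146) - 1118262/1402165 = 149551*(-1/439146) - 1118262*1/1402165 = -149551/439146 - 1118262/1402165 = -700775462167/615755151090 ≈ -1.1381)
R - E(623, K) = -700775462167/615755151090 - 1*(-2219) = -700775462167/615755151090 + 2219 = 1365659904806543/615755151090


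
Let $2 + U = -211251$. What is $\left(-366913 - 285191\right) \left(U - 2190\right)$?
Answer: $139187034072$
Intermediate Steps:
$U = -211253$ ($U = -2 - 211251 = -211253$)
$\left(-366913 - 285191\right) \left(U - 2190\right) = \left(-366913 - 285191\right) \left(-211253 - 2190\right) = \left(-652104\right) \left(-213443\right) = 139187034072$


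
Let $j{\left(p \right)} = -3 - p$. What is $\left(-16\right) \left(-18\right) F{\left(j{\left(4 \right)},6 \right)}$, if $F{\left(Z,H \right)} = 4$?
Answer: $1152$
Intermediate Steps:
$\left(-16\right) \left(-18\right) F{\left(j{\left(4 \right)},6 \right)} = \left(-16\right) \left(-18\right) 4 = 288 \cdot 4 = 1152$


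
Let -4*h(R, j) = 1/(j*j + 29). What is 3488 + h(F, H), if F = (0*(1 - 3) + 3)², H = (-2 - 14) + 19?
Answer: 530175/152 ≈ 3488.0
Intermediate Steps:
H = 3 (H = -16 + 19 = 3)
F = 9 (F = (0*(-2) + 3)² = (0 + 3)² = 3² = 9)
h(R, j) = -1/(4*(29 + j²)) (h(R, j) = -1/(4*(j*j + 29)) = -1/(4*(j² + 29)) = -1/(4*(29 + j²)))
3488 + h(F, H) = 3488 - 1/(116 + 4*3²) = 3488 - 1/(116 + 4*9) = 3488 - 1/(116 + 36) = 3488 - 1/152 = 530175/152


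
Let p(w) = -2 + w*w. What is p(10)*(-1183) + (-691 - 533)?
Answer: -117158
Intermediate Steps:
p(w) = -2 + w**2
p(10)*(-1183) + (-691 - 533) = (-2 + 10**2)*(-1183) + (-691 - 533) = (-2 + 100)*(-1183) - 1224 = 98*(-1183) - 1224 = -115934 - 1224 = -117158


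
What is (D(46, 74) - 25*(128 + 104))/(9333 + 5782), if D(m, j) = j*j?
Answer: -324/15115 ≈ -0.021436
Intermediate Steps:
D(m, j) = j**2
(D(46, 74) - 25*(128 + 104))/(9333 + 5782) = (74**2 - 25*(128 + 104))/(9333 + 5782) = (5476 - 25*232)/15115 = (5476 - 5800)*(1/15115) = -324*1/15115 = -324/15115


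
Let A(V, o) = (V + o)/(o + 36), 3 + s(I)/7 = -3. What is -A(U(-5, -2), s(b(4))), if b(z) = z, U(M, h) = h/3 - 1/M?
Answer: -637/90 ≈ -7.0778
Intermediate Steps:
U(M, h) = -1/M + h/3 (U(M, h) = h*(⅓) - 1/M = h/3 - 1/M = -1/M + h/3)
s(I) = -42 (s(I) = -21 + 7*(-3) = -21 - 21 = -42)
A(V, o) = (V + o)/(36 + o)
-A(U(-5, -2), s(b(4))) = -((-1/(-5) + (⅓)*(-2)) - 42)/(36 - 42) = -((-1*(-⅕) - ⅔) - 42)/(-6) = -(-1)*((⅕ - ⅔) - 42)/6 = -(-1)*(-7/15 - 42)/6 = -(-1)*(-637)/(6*15) = -1*637/90 = -637/90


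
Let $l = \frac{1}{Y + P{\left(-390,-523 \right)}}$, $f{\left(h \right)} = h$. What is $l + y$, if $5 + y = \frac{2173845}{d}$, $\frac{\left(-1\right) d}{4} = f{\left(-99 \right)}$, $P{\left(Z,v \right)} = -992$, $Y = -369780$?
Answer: $\frac{33552780391}{6117738} \approx 5484.5$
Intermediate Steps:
$d = 396$ ($d = \left(-4\right) \left(-99\right) = 396$)
$l = - \frac{1}{370772}$ ($l = \frac{1}{-369780 - 992} = \frac{1}{-370772} = - \frac{1}{370772} \approx -2.6971 \cdot 10^{-6}$)
$y = \frac{723955}{132}$ ($y = -5 + \frac{2173845}{396} = -5 + 2173845 \cdot \frac{1}{396} = -5 + \frac{724615}{132} = \frac{723955}{132} \approx 5484.5$)
$l + y = - \frac{1}{370772} + \frac{723955}{132} = \frac{33552780391}{6117738}$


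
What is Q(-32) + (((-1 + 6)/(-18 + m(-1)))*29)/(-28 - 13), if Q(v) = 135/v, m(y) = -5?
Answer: -122665/30176 ≈ -4.0650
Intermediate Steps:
Q(-32) + (((-1 + 6)/(-18 + m(-1)))*29)/(-28 - 13) = 135/(-32) + (((-1 + 6)/(-18 - 5))*29)/(-28 - 13) = 135*(-1/32) + ((5/(-23))*29)/(-41) = -135/32 + ((5*(-1/23))*29)*(-1/41) = -135/32 - 5/23*29*(-1/41) = -135/32 - 145/23*(-1/41) = -135/32 + 145/943 = -122665/30176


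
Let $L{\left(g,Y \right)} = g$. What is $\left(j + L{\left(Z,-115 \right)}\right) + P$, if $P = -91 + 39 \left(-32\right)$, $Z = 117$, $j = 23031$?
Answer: $21809$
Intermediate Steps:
$P = -1339$ ($P = -91 - 1248 = -1339$)
$\left(j + L{\left(Z,-115 \right)}\right) + P = \left(23031 + 117\right) - 1339 = 23148 - 1339 = 21809$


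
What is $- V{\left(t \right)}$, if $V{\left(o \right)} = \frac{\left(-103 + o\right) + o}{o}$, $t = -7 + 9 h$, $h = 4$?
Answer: $\frac{45}{29} \approx 1.5517$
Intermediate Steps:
$t = 29$ ($t = -7 + 9 \cdot 4 = -7 + 36 = 29$)
$V{\left(o \right)} = \frac{-103 + 2 o}{o}$
$- V{\left(t \right)} = - (2 - \frac{103}{29}) = \left(-1\right) \left(- \frac{45}{29}\right) = \frac{45}{29}$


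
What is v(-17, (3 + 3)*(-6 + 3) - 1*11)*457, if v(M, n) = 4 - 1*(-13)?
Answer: 7769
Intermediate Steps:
v(M, n) = 17 (v(M, n) = 4 + 13 = 17)
v(-17, (3 + 3)*(-6 + 3) - 1*11)*457 = 17*457 = 7769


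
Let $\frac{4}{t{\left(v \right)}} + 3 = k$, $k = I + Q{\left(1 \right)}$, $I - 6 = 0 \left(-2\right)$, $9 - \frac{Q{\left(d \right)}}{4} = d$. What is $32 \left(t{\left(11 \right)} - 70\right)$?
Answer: $- \frac{78272}{35} \approx -2236.3$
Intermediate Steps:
$Q{\left(d \right)} = 36 - 4 d$
$I = 6$ ($I = 6 + 0 \left(-2\right) = 6 + 0 = 6$)
$k = 38$ ($k = 6 + \left(36 - 4\right) = 6 + 32 = 38$)
$t{\left(v \right)} = \frac{4}{35}$ ($t{\left(v \right)} = \frac{4}{-3 + 38} = \frac{4}{35}$)
$32 \left(t{\left(11 \right)} - 70\right) = 32 \left(\frac{4}{35} - 70\right) = 32 \left(- \frac{2446}{35}\right) = - \frac{78272}{35}$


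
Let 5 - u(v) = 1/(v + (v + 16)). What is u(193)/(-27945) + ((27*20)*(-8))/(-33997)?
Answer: 48462104827/381918558330 ≈ 0.12689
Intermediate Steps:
u(v) = 5 - 1/(16 + 2*v) (u(v) = 5 - 1/(v + (v + 16)) = 5 - 1/(v + (16 + v)) = 5 - 1/(16 + 2*v))
u(193)/(-27945) + ((27*20)*(-8))/(-33997) = ((79 + 10*193)/(2*(8 + 193)))/(-27945) + ((27*20)*(-8))/(-33997) = ((½)*(79 + 1930)/201)*(-1/27945) + (540*(-8))*(-1/33997) = ((½)*(1/201)*2009)*(-1/27945) - 4320*(-1/33997) = (2009/402)*(-1/27945) + 4320/33997 = -2009/11233890 + 4320/33997 = 48462104827/381918558330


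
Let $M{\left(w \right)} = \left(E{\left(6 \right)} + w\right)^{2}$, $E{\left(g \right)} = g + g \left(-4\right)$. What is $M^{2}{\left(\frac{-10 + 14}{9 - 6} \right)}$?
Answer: $\frac{6250000}{81} \approx 77161.0$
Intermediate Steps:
$E{\left(g \right)} = - 3 g$ ($E{\left(g \right)} = g - 4 g = - 3 g$)
$M{\left(w \right)} = \left(-18 + w\right)^{2}$ ($M{\left(w \right)} = \left(\left(-3\right) 6 + w\right)^{2} = \left(-18 + w\right)^{2}$)
$M^{2}{\left(\frac{-10 + 14}{9 - 6} \right)} = \left(\left(-18 + \frac{-10 + 14}{9 - 6}\right)^{2}\right)^{2} = \left(\left(-18 + \frac{4}{3}\right)^{2}\right)^{2} = \left(\left(- \frac{50}{3}\right)^{2}\right)^{2} = \left(\frac{2500}{9}\right)^{2} = \frac{6250000}{81}$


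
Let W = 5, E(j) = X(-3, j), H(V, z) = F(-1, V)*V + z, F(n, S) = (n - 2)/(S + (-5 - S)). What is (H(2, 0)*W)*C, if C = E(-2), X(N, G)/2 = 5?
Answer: 60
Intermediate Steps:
X(N, G) = 10 (X(N, G) = 2*5 = 10)
F(n, S) = ⅖ - n/5 (F(n, S) = (-2 + n)/(-5) = (-2 + n)*(-⅕) = ⅖ - n/5)
H(V, z) = z + 3*V/5 (H(V, z) = (⅖ - ⅕*(-1))*V + z = (⅖ + ⅕)*V + z = 3*V/5 + z = z + 3*V/5)
E(j) = 10
C = 10
(H(2, 0)*W)*C = ((0 + (⅗)*2)*5)*10 = ((0 + 6/5)*5)*10 = ((6/5)*5)*10 = 6*10 = 60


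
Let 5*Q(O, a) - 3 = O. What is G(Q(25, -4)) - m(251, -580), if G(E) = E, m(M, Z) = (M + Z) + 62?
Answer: 1363/5 ≈ 272.60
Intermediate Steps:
Q(O, a) = ⅗ + O/5
m(M, Z) = 62 + M + Z
G(Q(25, -4)) - m(251, -580) = (⅗ + (⅕)*25) - (62 + 251 - 580) = (⅗ + 5) - 1*(-267) = 28/5 + 267 = 1363/5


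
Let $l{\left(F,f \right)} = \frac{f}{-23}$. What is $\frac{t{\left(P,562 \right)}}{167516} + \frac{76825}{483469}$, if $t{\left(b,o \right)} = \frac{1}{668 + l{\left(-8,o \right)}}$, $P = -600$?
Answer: $\frac{27213302444741}{171256587720744} \approx 0.1589$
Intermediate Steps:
$l{\left(F,f \right)} = - \frac{f}{23}$ ($l{\left(F,f \right)} = f \left(- \frac{1}{23}\right) = - \frac{f}{23}$)
$t{\left(b,o \right)} = \frac{1}{668 - \frac{o}{23}}$
$\frac{t{\left(P,562 \right)}}{167516} + \frac{76825}{483469} = \frac{\left(-23\right) \frac{1}{-15364 + 562}}{167516} + \frac{76825}{483469} = - \frac{23}{-14802} \cdot \frac{1}{167516} + 76825 \cdot \frac{1}{483469} = \left(-23\right) \left(- \frac{1}{14802}\right) \frac{1}{167516} + \frac{10975}{69067} = \frac{23}{14802} \cdot \frac{1}{167516} + \frac{10975}{69067} = \frac{23}{2479571832} + \frac{10975}{69067} = \frac{27213302444741}{171256587720744}$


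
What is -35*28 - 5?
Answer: -985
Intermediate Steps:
-35*28 - 5 = -980 - 5 = -985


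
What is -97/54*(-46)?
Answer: 2231/27 ≈ 82.630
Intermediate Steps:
-97/54*(-46) = 2231/27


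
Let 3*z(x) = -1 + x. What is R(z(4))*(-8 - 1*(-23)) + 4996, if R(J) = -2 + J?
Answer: 4981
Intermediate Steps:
z(x) = -⅓ + x/3 (z(x) = (-1 + x)/3 = -⅓ + x/3)
R(z(4))*(-8 - 1*(-23)) + 4996 = (-2 + (-⅓ + (⅓)*4))*(-8 - 1*(-23)) + 4996 = (-2 + (-⅓ + 4/3))*(-8 + 23) + 4996 = (-2 + 1)*15 + 4996 = -1*15 + 4996 = -15 + 4996 = 4981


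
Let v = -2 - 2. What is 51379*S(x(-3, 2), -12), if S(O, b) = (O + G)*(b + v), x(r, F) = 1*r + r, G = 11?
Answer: -4110320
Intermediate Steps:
v = -4
x(r, F) = 2*r (x(r, F) = r + r = 2*r)
S(O, b) = (-4 + b)*(11 + O) (S(O, b) = (O + 11)*(b - 4) = (11 + O)*(-4 + b) = (-4 + b)*(11 + O))
51379*S(x(-3, 2), -12) = 51379*(-44 - 8*(-3) + 11*(-12) + (2*(-3))*(-12)) = 51379*(-44 - 4*(-6) - 132 - 6*(-12)) = 51379*(-44 + 24 - 132 + 72) = 51379*(-80) = -4110320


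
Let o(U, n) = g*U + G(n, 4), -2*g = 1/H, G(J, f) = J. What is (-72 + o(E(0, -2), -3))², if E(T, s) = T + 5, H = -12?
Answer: 3222025/576 ≈ 5593.8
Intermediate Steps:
g = 1/24 (g = -½/(-12) = -½*(-1/12) = 1/24 ≈ 0.041667)
E(T, s) = 5 + T
o(U, n) = n + U/24 (o(U, n) = U/24 + n = n + U/24)
(-72 + o(E(0, -2), -3))² = (-72 + (-3 + (5 + 0)/24))² = (-72 + (-3 + (1/24)*5))² = (-72 + (-3 + 5/24))² = (-72 - 67/24)² = (-1795/24)² = 3222025/576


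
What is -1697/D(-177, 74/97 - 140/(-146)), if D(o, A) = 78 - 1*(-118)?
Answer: -1697/196 ≈ -8.6582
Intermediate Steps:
D(o, A) = 196 (D(o, A) = 78 + 118 = 196)
-1697/D(-177, 74/97 - 140/(-146)) = -1697/196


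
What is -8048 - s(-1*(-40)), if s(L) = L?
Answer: -8088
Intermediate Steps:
-8048 - s(-1*(-40)) = -8048 - (-1)*(-40) = -8048 - 1*40 = -8048 - 40 = -8088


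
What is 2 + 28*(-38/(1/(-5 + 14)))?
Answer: -9574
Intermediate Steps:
2 + 28*(-38/(1/(-5 + 14))) = 2 + 28*(-38/(1/9)) = 2 + 28*(-38/⅑) = 2 + 28*(-38*9) = 2 + 28*(-342) = 2 - 9576 = -9574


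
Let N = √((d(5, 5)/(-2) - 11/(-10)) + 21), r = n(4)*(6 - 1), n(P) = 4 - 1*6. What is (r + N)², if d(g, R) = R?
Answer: 598/5 - 28*√10 ≈ 31.056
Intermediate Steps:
n(P) = -2 (n(P) = 4 - 6 = -2)
r = -10 (r = -2*(6 - 1) = -2*5 = -10)
N = 7*√10/5 (N = √((5/(-2) - 11/(-10)) + 21) = √((5*(-½) - 11*(-⅒)) + 21) = √((-5/2 + 11/10) + 21) = √(-7/5 + 21) = √(98/5) = 7*√10/5 ≈ 4.4272)
(r + N)² = (-10 + 7*√10/5)²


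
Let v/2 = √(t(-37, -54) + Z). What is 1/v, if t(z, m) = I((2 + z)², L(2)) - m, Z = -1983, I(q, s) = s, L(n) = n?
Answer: -I*√1927/3854 ≈ -0.01139*I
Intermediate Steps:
t(z, m) = 2 - m
v = 2*I*√1927 (v = 2*√((2 - 1*(-54)) - 1983) = 2*√((2 + 54) - 1983) = 2*√(56 - 1983) = 2*√(-1927) = 2*(I*√1927) = 2*I*√1927 ≈ 87.795*I)
1/v = 1/(2*I*√1927) = -I*√1927/3854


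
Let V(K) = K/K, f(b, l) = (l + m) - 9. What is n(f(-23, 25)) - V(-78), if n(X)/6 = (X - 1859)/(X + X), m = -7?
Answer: -1853/3 ≈ -617.67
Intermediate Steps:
f(b, l) = -16 + l (f(b, l) = (l - 7) - 9 = (-7 + l) - 9 = -16 + l)
V(K) = 1
n(X) = 3*(-1859 + X)/X (n(X) = 6*((X - 1859)/(X + X)) = 6*((-1859 + X)/((2*X))) = 6*((-1859 + X)*(1/(2*X))) = 6*((-1859 + X)/(2*X)) = 3*(-1859 + X)/X)
n(f(-23, 25)) - V(-78) = (3 - 5577/(-16 + 25)) - 1*1 = (3 - 5577/9) - 1 = (3 - 5577*⅑) - 1 = (3 - 1859/3) - 1 = -1850/3 - 1 = -1853/3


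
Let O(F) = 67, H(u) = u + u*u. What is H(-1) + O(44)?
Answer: 67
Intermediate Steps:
H(u) = u + u**2
H(-1) + O(44) = -(1 - 1) + 67 = -1*0 + 67 = 0 + 67 = 67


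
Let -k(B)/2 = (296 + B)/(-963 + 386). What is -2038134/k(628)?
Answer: -28000079/44 ≈ -6.3637e+5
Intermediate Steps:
k(B) = 592/577 + 2*B/577 (k(B) = -2*(296 + B)/(-963 + 386) = -2*(296 + B)/(-577) = -2*(296 + B)*(-1)/577 = -2*(-296/577 - B/577) = 592/577 + 2*B/577)
-2038134/k(628) = -2038134/(592/577 + (2/577)*628) = -2038134/(592/577 + 1256/577) = -2038134/1848/577 = -2038134*577/1848 = -28000079/44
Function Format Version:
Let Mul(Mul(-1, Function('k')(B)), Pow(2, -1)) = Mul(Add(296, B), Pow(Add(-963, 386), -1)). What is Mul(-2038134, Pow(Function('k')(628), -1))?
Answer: Rational(-28000079, 44) ≈ -6.3637e+5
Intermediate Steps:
Function('k')(B) = Add(Rational(592, 577), Mul(Rational(2, 577), B)) (Function('k')(B) = Mul(-2, Mul(Add(296, B), Pow(Add(-963, 386), -1))) = Mul(-2, Mul(Add(296, B), Pow(-577, -1))) = Mul(-2, Mul(Add(296, B), Rational(-1, 577))) = Mul(-2, Add(Rational(-296, 577), Mul(Rational(-1, 577), B))) = Add(Rational(592, 577), Mul(Rational(2, 577), B)))
Mul(-2038134, Pow(Function('k')(628), -1)) = Mul(-2038134, Pow(Add(Rational(592, 577), Mul(Rational(2, 577), 628)), -1)) = Mul(-2038134, Pow(Add(Rational(592, 577), Rational(1256, 577)), -1)) = Mul(-2038134, Pow(Rational(1848, 577), -1)) = Mul(-2038134, Rational(577, 1848)) = Rational(-28000079, 44)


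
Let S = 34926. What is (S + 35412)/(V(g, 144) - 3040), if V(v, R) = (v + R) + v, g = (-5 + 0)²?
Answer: -35169/1423 ≈ -24.715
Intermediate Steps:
g = 25 (g = (-5)² = 25)
V(v, R) = R + 2*v (V(v, R) = (R + v) + v = R + 2*v)
(S + 35412)/(V(g, 144) - 3040) = (34926 + 35412)/((144 + 2*25) - 3040) = 70338/((144 + 50) - 3040) = 70338/(194 - 3040) = 70338/(-2846) = 70338*(-1/2846) = -35169/1423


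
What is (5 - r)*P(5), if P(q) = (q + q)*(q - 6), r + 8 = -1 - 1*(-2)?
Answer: -120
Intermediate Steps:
r = -7 (r = -8 + (-1 - 1*(-2)) = -8 + (-1 + 2) = -8 + 1 = -7)
P(q) = 2*q*(-6 + q) (P(q) = (2*q)*(-6 + q) = 2*q*(-6 + q))
(5 - r)*P(5) = (5 - 1*(-7))*(2*5*(-6 + 5)) = (5 + 7)*(2*5*(-1)) = 12*(-10) = -120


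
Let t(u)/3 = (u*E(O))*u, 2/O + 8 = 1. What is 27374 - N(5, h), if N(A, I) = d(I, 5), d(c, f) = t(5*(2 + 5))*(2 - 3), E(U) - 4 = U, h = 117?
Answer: 41024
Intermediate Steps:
O = -2/7 (O = 2/(-8 + 1) = 2/(-7) = 2*(-⅐) = -2/7 ≈ -0.28571)
E(U) = 4 + U
t(u) = 78*u²/7 (t(u) = 3*((u*(4 - 2/7))*u) = 3*((u*(26/7))*u) = 3*((26*u/7)*u) = 3*(26*u²/7) = 78*u²/7)
d(c, f) = -13650 (d(c, f) = (78*(5*(2 + 5))²/7)*(2 - 3) = (78*(5*7)²/7)*(-1) = ((78/7)*35²)*(-1) = ((78/7)*1225)*(-1) = 13650*(-1) = -13650)
N(A, I) = -13650
27374 - N(5, h) = 27374 - 1*(-13650) = 27374 + 13650 = 41024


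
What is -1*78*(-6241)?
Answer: 486798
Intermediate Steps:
-1*78*(-6241) = -78*(-6241) = 486798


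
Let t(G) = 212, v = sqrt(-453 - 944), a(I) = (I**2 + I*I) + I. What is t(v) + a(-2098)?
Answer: 8801322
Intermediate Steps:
a(I) = I + 2*I**2 (a(I) = (I**2 + I**2) + I = 2*I**2 + I = I + 2*I**2)
v = I*sqrt(1397) (v = sqrt(-1397) = I*sqrt(1397) ≈ 37.376*I)
t(v) + a(-2098) = 212 - 2098*(1 + 2*(-2098)) = 212 - 2098*(1 - 4196) = 212 - 2098*(-4195) = 212 + 8801110 = 8801322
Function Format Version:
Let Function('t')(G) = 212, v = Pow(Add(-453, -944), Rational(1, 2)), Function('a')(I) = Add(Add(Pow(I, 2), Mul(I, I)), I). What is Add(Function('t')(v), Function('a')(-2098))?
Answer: 8801322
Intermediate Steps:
Function('a')(I) = Add(I, Mul(2, Pow(I, 2))) (Function('a')(I) = Add(Add(Pow(I, 2), Pow(I, 2)), I) = Add(Mul(2, Pow(I, 2)), I) = Add(I, Mul(2, Pow(I, 2))))
v = Mul(I, Pow(1397, Rational(1, 2))) (v = Pow(-1397, Rational(1, 2)) = Mul(I, Pow(1397, Rational(1, 2))) ≈ Mul(37.376, I))
Add(Function('t')(v), Function('a')(-2098)) = Add(212, Mul(-2098, Add(1, Mul(2, -2098)))) = Add(212, Mul(-2098, Add(1, -4196))) = Add(212, Mul(-2098, -4195)) = Add(212, 8801110) = 8801322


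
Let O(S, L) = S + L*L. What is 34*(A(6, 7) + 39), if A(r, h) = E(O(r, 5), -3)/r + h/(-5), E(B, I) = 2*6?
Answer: 6732/5 ≈ 1346.4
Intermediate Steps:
O(S, L) = S + L**2
E(B, I) = 12
A(r, h) = 12/r - h/5 (A(r, h) = 12/r + h/(-5) = 12/r + h*(-1/5) = 12/r - h/5)
34*(A(6, 7) + 39) = 34*((12/6 - 1/5*7) + 39) = 34*((12*(1/6) - 7/5) + 39) = 34*((2 - 7/5) + 39) = 34*(3/5 + 39) = 34*(198/5) = 6732/5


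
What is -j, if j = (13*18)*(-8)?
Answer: 1872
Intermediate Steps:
j = -1872 (j = 234*(-8) = -1872)
-j = -1*(-1872) = 1872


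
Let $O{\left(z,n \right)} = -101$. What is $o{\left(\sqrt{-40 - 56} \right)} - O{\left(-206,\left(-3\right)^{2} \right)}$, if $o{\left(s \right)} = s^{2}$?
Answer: $5$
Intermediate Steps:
$o{\left(\sqrt{-40 - 56} \right)} - O{\left(-206,\left(-3\right)^{2} \right)} = \left(\sqrt{-40 - 56}\right)^{2} - -101 = \left(\sqrt{-96}\right)^{2} + 101 = \left(4 i \sqrt{6}\right)^{2} + 101 = -96 + 101 = 5$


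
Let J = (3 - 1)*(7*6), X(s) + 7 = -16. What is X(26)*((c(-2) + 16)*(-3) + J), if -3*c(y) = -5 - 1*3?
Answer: -644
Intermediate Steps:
c(y) = 8/3 (c(y) = -(-5 - 1*3)/3 = -(-5 - 3)/3 = -⅓*(-8) = 8/3)
X(s) = -23 (X(s) = -7 - 16 = -23)
J = 84 (J = 2*42 = 84)
X(26)*((c(-2) + 16)*(-3) + J) = -23*((8/3 + 16)*(-3) + 84) = -23*((56/3)*(-3) + 84) = -23*(-56 + 84) = -23*28 = -644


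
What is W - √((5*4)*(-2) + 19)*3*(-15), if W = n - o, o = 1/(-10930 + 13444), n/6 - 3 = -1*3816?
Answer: -57515293/2514 + 45*I*√21 ≈ -22878.0 + 206.22*I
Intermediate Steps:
n = -22878 (n = 18 + 6*(-1*3816) = 18 + 6*(-3816) = 18 - 22896 = -22878)
o = 1/2514 ≈ 0.00039777
W = -57515293/2514 (W = -22878 - 1*1/2514 = -22878 - 1/2514 = -57515293/2514 ≈ -22878.)
W - √((5*4)*(-2) + 19)*3*(-15) = -57515293/2514 - √((5*4)*(-2) + 19)*3*(-15) = -57515293/2514 - √(20*(-2) + 19)*3*(-15) = -57515293/2514 - √(-40 + 19)*3*(-15) = -57515293/2514 - √(-21)*3*(-15) = -57515293/2514 - (I*√21)*3*(-15) = -57515293/2514 - 3*I*√21*(-15) = -57515293/2514 - (-45)*I*√21 = -57515293/2514 + 45*I*√21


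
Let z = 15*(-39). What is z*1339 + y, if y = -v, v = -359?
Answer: -782956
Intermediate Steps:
y = 359 (y = -1*(-359) = 359)
z = -585
z*1339 + y = -585*1339 + 359 = -783315 + 359 = -782956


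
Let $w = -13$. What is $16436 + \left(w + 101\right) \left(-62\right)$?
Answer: $10980$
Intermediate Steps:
$16436 + \left(w + 101\right) \left(-62\right) = 16436 + \left(-13 + 101\right) \left(-62\right) = 16436 + 88 \left(-62\right) = 16436 - 5456 = 10980$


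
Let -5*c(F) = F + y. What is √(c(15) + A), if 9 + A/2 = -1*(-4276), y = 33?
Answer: √213110/5 ≈ 92.328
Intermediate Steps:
c(F) = -33/5 - F/5 (c(F) = -(F + 33)/5 = -(33 + F)/5 = -33/5 - F/5)
A = 8534 (A = -18 + 2*(-1*(-4276)) = -18 + 2*4276 = -18 + 8552 = 8534)
√(c(15) + A) = √((-33/5 - ⅕*15) + 8534) = √((-33/5 - 3) + 8534) = √(-48/5 + 8534) = √(42622/5) = √213110/5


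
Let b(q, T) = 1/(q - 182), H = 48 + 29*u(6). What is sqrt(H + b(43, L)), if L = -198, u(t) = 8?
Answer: sqrt(5409741)/139 ≈ 16.733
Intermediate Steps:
H = 280 (H = 48 + 29*8 = 48 + 232 = 280)
b(q, T) = 1/(-182 + q)
sqrt(H + b(43, L)) = sqrt(280 + 1/(-182 + 43)) = sqrt(280 + 1/(-139)) = sqrt(280 - 1/139) = sqrt(38919/139) = sqrt(5409741)/139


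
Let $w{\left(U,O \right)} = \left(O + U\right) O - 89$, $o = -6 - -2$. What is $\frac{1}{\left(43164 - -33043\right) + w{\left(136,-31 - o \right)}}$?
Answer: $\frac{1}{73175} \approx 1.3666 \cdot 10^{-5}$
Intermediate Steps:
$o = -4$ ($o = -6 + 2 = -4$)
$w{\left(U,O \right)} = -89 + O \left(O + U\right)$ ($w{\left(U,O \right)} = O \left(O + U\right) - 89 = -89 + O \left(O + U\right)$)
$\frac{1}{\left(43164 - -33043\right) + w{\left(136,-31 - o \right)}} = \frac{1}{\left(43164 - -33043\right) + \left(-89 + \left(-31 - -4\right)^{2} + \left(-31 - -4\right) 136\right)} = \frac{1}{\left(43164 + 33043\right) + \left(-89 + \left(-31 + 4\right)^{2} + \left(-31 + 4\right) 136\right)} = \frac{1}{76207 - \left(3761 - 729\right)} = \frac{1}{76207 - 3032} = \frac{1}{73175}$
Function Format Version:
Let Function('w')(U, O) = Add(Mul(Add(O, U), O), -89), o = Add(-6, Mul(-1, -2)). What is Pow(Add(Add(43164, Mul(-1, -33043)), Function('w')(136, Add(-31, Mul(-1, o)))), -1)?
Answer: Rational(1, 73175) ≈ 1.3666e-5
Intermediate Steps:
o = -4 (o = Add(-6, 2) = -4)
Function('w')(U, O) = Add(-89, Mul(O, Add(O, U))) (Function('w')(U, O) = Add(Mul(O, Add(O, U)), -89) = Add(-89, Mul(O, Add(O, U))))
Pow(Add(Add(43164, Mul(-1, -33043)), Function('w')(136, Add(-31, Mul(-1, o)))), -1) = Pow(Add(Add(43164, Mul(-1, -33043)), Add(-89, Pow(Add(-31, Mul(-1, -4)), 2), Mul(Add(-31, Mul(-1, -4)), 136))), -1) = Pow(Add(Add(43164, 33043), Add(-89, Pow(Add(-31, 4), 2), Mul(Add(-31, 4), 136))), -1) = Pow(Add(76207, Add(-89, Pow(-27, 2), Mul(-27, 136))), -1) = Pow(Add(76207, Add(-89, 729, -3672)), -1) = Pow(Add(76207, -3032), -1) = Pow(73175, -1) = Rational(1, 73175)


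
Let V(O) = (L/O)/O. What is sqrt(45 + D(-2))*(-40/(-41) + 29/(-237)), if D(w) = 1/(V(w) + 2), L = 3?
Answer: 8291*sqrt(5489)/106887 ≈ 5.7468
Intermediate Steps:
V(O) = 3/O**2 (V(O) = (3/O)/O = 3/O**2)
D(w) = 1/(2 + 3/w**2) (D(w) = 1/(3/w**2 + 2) = 1/(2 + 3/w**2))
sqrt(45 + D(-2))*(-40/(-41) + 29/(-237)) = sqrt(45 + (-2)**2/(3 + 2*(-2)**2))*(-40/(-41) + 29/(-237)) = sqrt(45 + 4/(3 + 2*4))*(-40*(-1/41) + 29*(-1/237)) = sqrt(45 + 4/(3 + 8))*(40/41 - 29/237) = sqrt(45 + 4/11)*(8291/9717) = sqrt(499/11)*(8291/9717) = (sqrt(5489)/11)*(8291/9717) = 8291*sqrt(5489)/106887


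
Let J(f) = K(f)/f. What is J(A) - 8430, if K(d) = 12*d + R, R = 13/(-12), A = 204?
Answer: -20607277/2448 ≈ -8418.0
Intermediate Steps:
R = -13/12 (R = 13*(-1/12) = -13/12 ≈ -1.0833)
K(d) = -13/12 + 12*d (K(d) = 12*d - 13/12 = -13/12 + 12*d)
J(f) = (-13/12 + 12*f)/f
J(A) - 8430 = (12 - 13/12/204) - 8430 = (12 - 13/12*1/204) - 8430 = (12 - 13/2448) - 8430 = 29363/2448 - 8430 = -20607277/2448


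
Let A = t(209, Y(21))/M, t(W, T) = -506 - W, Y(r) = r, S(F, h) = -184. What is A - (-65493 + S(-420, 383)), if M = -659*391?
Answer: 16922927628/257669 ≈ 65677.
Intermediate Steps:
M = -257669
A = 715/257669 (A = (-506 - 1*209)/(-257669) = (-506 - 209)*(-1/257669) = -715*(-1/257669) = 715/257669 ≈ 0.0027749)
A - (-65493 + S(-420, 383)) = 715/257669 - (-65493 - 184) = 715/257669 - 1*(-65677) = 715/257669 + 65677 = 16922927628/257669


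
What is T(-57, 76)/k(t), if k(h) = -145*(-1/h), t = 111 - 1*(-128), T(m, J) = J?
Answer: 18164/145 ≈ 125.27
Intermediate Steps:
t = 239 (t = 111 + 128 = 239)
k(h) = 145/h (k(h) = -(-145)/h = 145/h)
T(-57, 76)/k(t) = 76/((145/239)) = 76/((145*(1/239))) = 76/(145/239) = 76*(239/145) = 18164/145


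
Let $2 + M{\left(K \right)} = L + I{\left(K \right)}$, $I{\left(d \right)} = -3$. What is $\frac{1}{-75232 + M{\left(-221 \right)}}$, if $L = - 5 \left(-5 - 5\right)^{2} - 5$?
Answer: $- \frac{1}{75742} \approx -1.3203 \cdot 10^{-5}$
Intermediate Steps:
$L = -505$ ($L = - 5 \left(-10\right)^{2} - 5 = \left(-5\right) 100 - 5 = -500 - 5 = -505$)
$M{\left(K \right)} = -510$ ($M{\left(K \right)} = -2 - 508 = -510$)
$\frac{1}{-75232 + M{\left(-221 \right)}} = \frac{1}{-75232 - 510} = \frac{1}{-75742} = - \frac{1}{75742}$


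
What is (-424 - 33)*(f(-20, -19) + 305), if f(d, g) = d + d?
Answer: -121105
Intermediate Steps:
f(d, g) = 2*d
(-424 - 33)*(f(-20, -19) + 305) = (-424 - 33)*(2*(-20) + 305) = -457*(-40 + 305) = -457*265 = -121105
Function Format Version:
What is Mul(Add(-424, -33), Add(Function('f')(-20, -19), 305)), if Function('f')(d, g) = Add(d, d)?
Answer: -121105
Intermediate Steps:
Function('f')(d, g) = Mul(2, d)
Mul(Add(-424, -33), Add(Function('f')(-20, -19), 305)) = Mul(Add(-424, -33), Add(Mul(2, -20), 305)) = Mul(-457, Add(-40, 305)) = Mul(-457, 265) = -121105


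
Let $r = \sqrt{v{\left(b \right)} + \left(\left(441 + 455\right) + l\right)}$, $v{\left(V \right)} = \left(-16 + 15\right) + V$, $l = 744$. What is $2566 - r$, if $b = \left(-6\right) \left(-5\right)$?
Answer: $2566 - \sqrt{1669} \approx 2525.1$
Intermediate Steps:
$b = 30$
$v{\left(V \right)} = -1 + V$
$r = \sqrt{1669}$ ($r = \sqrt{\left(-1 + 30\right) + \left(\left(441 + 455\right) + 744\right)} = \sqrt{29 + \left(896 + 744\right)} = \sqrt{29 + 1640} = \sqrt{1669} \approx 40.853$)
$2566 - r = 2566 - \sqrt{1669}$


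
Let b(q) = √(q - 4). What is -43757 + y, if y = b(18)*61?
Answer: -43757 + 61*√14 ≈ -43529.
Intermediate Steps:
b(q) = √(-4 + q)
y = 61*√14 (y = √(-4 + 18)*61 = √14*61 = 61*√14 ≈ 228.24)
-43757 + y = -43757 + 61*√14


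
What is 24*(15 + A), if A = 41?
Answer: 1344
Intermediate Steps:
24*(15 + A) = 24*(15 + 41) = 24*56 = 1344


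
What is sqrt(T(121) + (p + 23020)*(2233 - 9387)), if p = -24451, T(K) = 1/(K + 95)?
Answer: sqrt(13267636710)/36 ≈ 3199.6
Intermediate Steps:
T(K) = 1/(95 + K)
sqrt(T(121) + (p + 23020)*(2233 - 9387)) = sqrt(1/(95 + 121) + (-24451 + 23020)*(2233 - 9387)) = sqrt(1/216 - 1431*(-7154)) = sqrt(1/216 + 10237374) = sqrt(2211272785/216) = sqrt(13267636710)/36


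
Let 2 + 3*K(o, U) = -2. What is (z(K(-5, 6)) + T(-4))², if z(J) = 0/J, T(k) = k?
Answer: 16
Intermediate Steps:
K(o, U) = -4/3 (K(o, U) = -⅔ + (⅓)*(-2) = -⅔ - ⅔ = -4/3)
z(J) = 0
(z(K(-5, 6)) + T(-4))² = (0 - 4)² = (-4)² = 16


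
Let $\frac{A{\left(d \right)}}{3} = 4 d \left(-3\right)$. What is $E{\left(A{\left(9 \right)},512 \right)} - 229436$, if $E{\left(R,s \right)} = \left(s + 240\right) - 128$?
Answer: $-228812$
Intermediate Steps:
$A{\left(d \right)} = - 36 d$ ($A{\left(d \right)} = 3 \cdot 4 d \left(-3\right) = 3 \left(- 12 d\right) = - 36 d$)
$E{\left(R,s \right)} = 112 + s$ ($E{\left(R,s \right)} = \left(240 + s\right) - 128 = 112 + s$)
$E{\left(A{\left(9 \right)},512 \right)} - 229436 = \left(112 + 512\right) - 229436 = 624 - 229436 = -228812$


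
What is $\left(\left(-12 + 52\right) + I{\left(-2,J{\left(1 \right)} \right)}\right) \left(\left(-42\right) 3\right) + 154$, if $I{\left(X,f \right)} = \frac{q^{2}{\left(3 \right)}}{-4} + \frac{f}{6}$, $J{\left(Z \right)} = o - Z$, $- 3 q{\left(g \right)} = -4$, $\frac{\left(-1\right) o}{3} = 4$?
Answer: $-4557$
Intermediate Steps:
$o = -12$ ($o = \left(-3\right) 4 = -12$)
$q{\left(g \right)} = \frac{4}{3}$ ($q{\left(g \right)} = \left(- \frac{1}{3}\right) \left(-4\right) = \frac{4}{3}$)
$J{\left(Z \right)} = -12 - Z$
$I{\left(X,f \right)} = - \frac{4}{9} + \frac{f}{6}$ ($I{\left(X,f \right)} = \frac{\left(\frac{4}{3}\right)^{2}}{-4} + \frac{f}{6} = \frac{16}{9} \left(- \frac{1}{4}\right) + f \frac{1}{6} = - \frac{4}{9} + \frac{f}{6}$)
$\left(\left(-12 + 52\right) + I{\left(-2,J{\left(1 \right)} \right)}\right) \left(\left(-42\right) 3\right) + 154 = \left(\left(-12 + 52\right) + \left(- \frac{4}{9} + \frac{-12 - 1}{6}\right)\right) \left(\left(-42\right) 3\right) + 154 = \left(40 + \left(- \frac{4}{9} + \frac{-12 - 1}{6}\right)\right) \left(-126\right) + 154 = \left(40 + \left(- \frac{4}{9} + \frac{1}{6} \left(-13\right)\right)\right) \left(-126\right) + 154 = \left(40 - \frac{47}{18}\right) \left(-126\right) + 154 = \frac{673}{18} \left(-126\right) + 154 = -4711 + 154 = -4557$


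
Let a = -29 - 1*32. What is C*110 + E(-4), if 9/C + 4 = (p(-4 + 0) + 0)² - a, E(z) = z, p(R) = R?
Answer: 698/73 ≈ 9.5616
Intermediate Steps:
a = -61 (a = -29 - 32 = -61)
C = 9/73 (C = 9/(-4 + (((-4 + 0) + 0)² - 1*(-61))) = 9/(-4 + ((-4 + 0)² + 61)) = 9/(-4 + ((-4)² + 61)) = 9/(-4 + (16 + 61)) = 9/(-4 + 77) = 9/73 ≈ 0.12329)
C*110 + E(-4) = (9/73)*110 - 4 = 990/73 - 4 = 698/73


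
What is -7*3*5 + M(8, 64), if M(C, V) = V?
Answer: -41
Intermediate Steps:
-7*3*5 + M(8, 64) = -7*3*5 + 64 = -21*5 + 64 = -105 + 64 = -41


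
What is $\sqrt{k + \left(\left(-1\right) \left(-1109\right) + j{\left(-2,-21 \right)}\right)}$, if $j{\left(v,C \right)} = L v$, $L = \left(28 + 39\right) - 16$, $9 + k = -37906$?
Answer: $2 i \sqrt{9227} \approx 192.11 i$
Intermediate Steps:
$k = -37915$ ($k = -9 - 37906 = -37915$)
$L = 51$ ($L = 67 - 16 = 51$)
$j{\left(v,C \right)} = 51 v$
$\sqrt{k + \left(\left(-1\right) \left(-1109\right) + j{\left(-2,-21 \right)}\right)} = \sqrt{-37915 + \left(\left(-1\right) \left(-1109\right) + 51 \left(-2\right)\right)} = \sqrt{-37915 + \left(1109 - 102\right)} = \sqrt{-37915 + 1007} = \sqrt{-36908} = 2 i \sqrt{9227}$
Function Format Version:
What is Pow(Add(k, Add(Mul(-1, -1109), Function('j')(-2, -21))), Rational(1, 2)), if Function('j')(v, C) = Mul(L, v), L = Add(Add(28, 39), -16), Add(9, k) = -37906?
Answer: Mul(2, I, Pow(9227, Rational(1, 2))) ≈ Mul(192.11, I)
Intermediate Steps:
k = -37915 (k = Add(-9, -37906) = -37915)
L = 51 (L = Add(67, -16) = 51)
Function('j')(v, C) = Mul(51, v)
Pow(Add(k, Add(Mul(-1, -1109), Function('j')(-2, -21))), Rational(1, 2)) = Pow(Add(-37915, Add(Mul(-1, -1109), Mul(51, -2))), Rational(1, 2)) = Pow(Add(-37915, Add(1109, -102)), Rational(1, 2)) = Pow(Add(-37915, 1007), Rational(1, 2)) = Pow(-36908, Rational(1, 2)) = Mul(2, I, Pow(9227, Rational(1, 2)))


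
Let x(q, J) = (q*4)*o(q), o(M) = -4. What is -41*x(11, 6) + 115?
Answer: 7331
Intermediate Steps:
x(q, J) = -16*q (x(q, J) = (q*4)*(-4) = (4*q)*(-4) = -16*q)
-41*x(11, 6) + 115 = -(-656)*11 + 115 = -41*(-176) + 115 = 7216 + 115 = 7331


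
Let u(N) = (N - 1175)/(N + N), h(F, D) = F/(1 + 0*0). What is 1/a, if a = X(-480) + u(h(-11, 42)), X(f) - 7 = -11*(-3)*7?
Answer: 11/3211 ≈ 0.0034257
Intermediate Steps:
h(F, D) = F (h(F, D) = F/(1 + 0) = F/1 = F*1 = F)
X(f) = 238 (X(f) = 7 - 11*(-3)*7 = 7 + 33*7 = 7 + 231 = 238)
u(N) = (-1175 + N)/(2*N) (u(N) = (-1175 + N)/((2*N)) = (-1175 + N)*(1/(2*N)) = (-1175 + N)/(2*N))
a = 3211/11 (a = 238 + (½)*(-1175 - 11)/(-11) = 238 + (½)*(-1/11)*(-1186) = 238 + 593/11 = 3211/11 ≈ 291.91)
1/a = 1/(3211/11) = 11/3211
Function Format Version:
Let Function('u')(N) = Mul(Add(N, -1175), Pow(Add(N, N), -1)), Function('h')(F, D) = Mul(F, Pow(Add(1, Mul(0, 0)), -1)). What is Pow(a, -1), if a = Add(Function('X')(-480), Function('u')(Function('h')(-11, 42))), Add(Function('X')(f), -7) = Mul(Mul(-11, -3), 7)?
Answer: Rational(11, 3211) ≈ 0.0034257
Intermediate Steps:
Function('h')(F, D) = F (Function('h')(F, D) = Mul(F, Pow(Add(1, 0), -1)) = Mul(F, Pow(1, -1)) = Mul(F, 1) = F)
Function('X')(f) = 238 (Function('X')(f) = Add(7, Mul(Mul(-11, -3), 7)) = Add(7, Mul(33, 7)) = Add(7, 231) = 238)
Function('u')(N) = Mul(Rational(1, 2), Pow(N, -1), Add(-1175, N)) (Function('u')(N) = Mul(Add(-1175, N), Pow(Mul(2, N), -1)) = Mul(Add(-1175, N), Mul(Rational(1, 2), Pow(N, -1))) = Mul(Rational(1, 2), Pow(N, -1), Add(-1175, N)))
a = Rational(3211, 11) (a = Add(238, Mul(Rational(1, 2), Pow(-11, -1), Add(-1175, -11))) = Add(238, Mul(Rational(1, 2), Rational(-1, 11), -1186)) = Add(238, Rational(593, 11)) = Rational(3211, 11) ≈ 291.91)
Pow(a, -1) = Pow(Rational(3211, 11), -1) = Rational(11, 3211)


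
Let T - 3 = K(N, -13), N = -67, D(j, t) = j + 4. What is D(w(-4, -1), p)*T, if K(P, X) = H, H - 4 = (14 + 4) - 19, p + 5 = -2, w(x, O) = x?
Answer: 0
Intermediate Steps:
p = -7 (p = -5 - 2 = -7)
H = 3 (H = 4 + ((14 + 4) - 19) = 4 + (18 - 19) = 4 - 1 = 3)
D(j, t) = 4 + j
K(P, X) = 3
T = 6 (T = 3 + 3 = 6)
D(w(-4, -1), p)*T = (4 - 4)*6 = 0*6 = 0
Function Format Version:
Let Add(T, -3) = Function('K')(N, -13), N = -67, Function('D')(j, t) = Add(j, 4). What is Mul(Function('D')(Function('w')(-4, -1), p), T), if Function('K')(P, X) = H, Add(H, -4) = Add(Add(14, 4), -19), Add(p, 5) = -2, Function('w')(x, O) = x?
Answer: 0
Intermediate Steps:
p = -7 (p = Add(-5, -2) = -7)
H = 3 (H = Add(4, Add(Add(14, 4), -19)) = Add(4, Add(18, -19)) = Add(4, -1) = 3)
Function('D')(j, t) = Add(4, j)
Function('K')(P, X) = 3
T = 6 (T = Add(3, 3) = 6)
Mul(Function('D')(Function('w')(-4, -1), p), T) = Mul(Add(4, -4), 6) = Mul(0, 6) = 0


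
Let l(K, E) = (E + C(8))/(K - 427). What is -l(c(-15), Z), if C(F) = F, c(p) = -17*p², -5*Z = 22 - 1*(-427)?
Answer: -409/21260 ≈ -0.019238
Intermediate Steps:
Z = -449/5 (Z = -(22 - 1*(-427))/5 = -(22 + 427)/5 = -⅕*449 = -449/5 ≈ -89.800)
l(K, E) = (8 + E)/(-427 + K) (l(K, E) = (E + 8)/(K - 427) = (8 + E)/(-427 + K))
-l(c(-15), Z) = -(8 - 449/5)/(-427 - 17*(-15)²) = -(-409)/((-427 - 17*225)*5) = -(-409)/((-427 - 3825)*5) = -(-409)/((-4252)*5) = -(-1)*(-409)/(4252*5) = -1*409/21260 = -409/21260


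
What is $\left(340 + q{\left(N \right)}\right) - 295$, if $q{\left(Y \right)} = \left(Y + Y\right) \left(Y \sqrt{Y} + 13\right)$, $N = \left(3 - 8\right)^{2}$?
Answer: $6945$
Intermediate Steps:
$N = 25$ ($N = \left(3 - 8\right)^{2} = \left(-5\right)^{2} = 25$)
$q{\left(Y \right)} = 2 Y \left(13 + Y^{\frac{3}{2}}\right)$ ($q{\left(Y \right)} = 2 Y \left(Y^{\frac{3}{2}} + 13\right) = 2 Y \left(13 + Y^{\frac{3}{2}}\right)$)
$\left(340 + q{\left(N \right)}\right) - 295 = \left(340 + \left(2 \cdot 25^{\frac{5}{2}} + 26 \cdot 25\right)\right) - 295 = \left(340 + \left(2 \cdot 3125 + 650\right)\right) - 295 = \left(340 + \left(6250 + 650\right)\right) - 295 = \left(340 + 6900\right) - 295 = 7240 - 295 = 6945$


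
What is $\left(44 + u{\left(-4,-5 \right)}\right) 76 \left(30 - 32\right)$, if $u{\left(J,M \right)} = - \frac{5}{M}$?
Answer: $-6840$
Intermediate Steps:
$\left(44 + u{\left(-4,-5 \right)}\right) 76 \left(30 - 32\right) = \left(44 - \frac{5}{-5}\right) 76 \left(30 - 32\right) = \left(44 - -1\right) 76 \left(30 - 32\right) = \left(44 + 1\right) 76 \left(-2\right) = 45 \cdot 76 \left(-2\right) = 3420 \left(-2\right) = -6840$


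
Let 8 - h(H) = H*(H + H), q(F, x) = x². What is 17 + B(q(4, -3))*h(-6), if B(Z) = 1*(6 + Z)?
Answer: -943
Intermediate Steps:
h(H) = 8 - 2*H² (h(H) = 8 - H*(H + H) = 8 - H*2*H = 8 - 2*H²)
B(Z) = 6 + Z
17 + B(q(4, -3))*h(-6) = 17 + (6 + (-3)²)*(8 - 2*(-6)²) = 17 + (6 + 9)*(8 - 2*36) = 17 + 15*(8 - 72) = 17 + 15*(-64) = 17 - 960 = -943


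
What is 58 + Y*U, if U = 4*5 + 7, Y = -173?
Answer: -4613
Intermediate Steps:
U = 27 (U = 20 + 7 = 27)
58 + Y*U = 58 - 173*27 = 58 - 4671 = -4613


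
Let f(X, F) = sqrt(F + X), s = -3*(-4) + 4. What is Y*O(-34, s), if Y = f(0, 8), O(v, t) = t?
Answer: 32*sqrt(2) ≈ 45.255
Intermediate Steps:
s = 16 (s = 12 + 4 = 16)
Y = 2*sqrt(2) (Y = sqrt(8 + 0) = sqrt(8) = 2*sqrt(2) ≈ 2.8284)
Y*O(-34, s) = (2*sqrt(2))*16 = 32*sqrt(2)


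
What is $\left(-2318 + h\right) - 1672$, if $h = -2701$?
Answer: $-6691$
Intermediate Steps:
$\left(-2318 + h\right) - 1672 = \left(-2318 - 2701\right) - 1672 = -5019 - 1672 = -6691$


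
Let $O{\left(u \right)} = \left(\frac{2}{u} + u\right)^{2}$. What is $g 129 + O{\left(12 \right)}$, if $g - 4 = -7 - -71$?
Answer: $\frac{321121}{36} \approx 8920.0$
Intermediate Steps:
$g = 68$ ($g = 4 - -64 = 4 + \left(-7 + 71\right) = 4 + 64 = 68$)
$O{\left(u \right)} = \left(u + \frac{2}{u}\right)^{2}$
$g 129 + O{\left(12 \right)} = 68 \cdot 129 + \frac{\left(2 + 12^{2}\right)^{2}}{144} = 8772 + \frac{\left(2 + 144\right)^{2}}{144} = 8772 + \frac{146^{2}}{144} = 8772 + \frac{1}{144} \cdot 21316 = 8772 + \frac{5329}{36} = \frac{321121}{36}$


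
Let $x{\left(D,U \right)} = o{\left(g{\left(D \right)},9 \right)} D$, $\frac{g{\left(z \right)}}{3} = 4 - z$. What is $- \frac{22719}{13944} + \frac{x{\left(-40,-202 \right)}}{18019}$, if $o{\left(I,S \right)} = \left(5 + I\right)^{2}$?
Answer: $- \frac{3625990367}{83752312} \approx -43.294$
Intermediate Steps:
$g{\left(z \right)} = 12 - 3 z$ ($g{\left(z \right)} = 3 \left(4 - z\right) = 12 - 3 z$)
$x{\left(D,U \right)} = D \left(17 - 3 D\right)^{2}$ ($x{\left(D,U \right)} = \left(5 - \left(-12 + 3 D\right)\right)^{2} D = \left(17 - 3 D\right)^{2} D = D \left(17 - 3 D\right)^{2}$)
$- \frac{22719}{13944} + \frac{x{\left(-40,-202 \right)}}{18019} = - \frac{22719}{13944} + \frac{\left(-40\right) \left(-17 + 3 \left(-40\right)\right)^{2}}{18019} = \left(-22719\right) \frac{1}{13944} + - 40 \left(-17 - 120\right)^{2} \cdot \frac{1}{18019} = - \frac{7573}{4648} + - 40 \left(-137\right)^{2} \cdot \frac{1}{18019} = - \frac{7573}{4648} + \left(-40\right) 18769 \cdot \frac{1}{18019} = - \frac{7573}{4648} - \frac{750760}{18019} = - \frac{3625990367}{83752312}$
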